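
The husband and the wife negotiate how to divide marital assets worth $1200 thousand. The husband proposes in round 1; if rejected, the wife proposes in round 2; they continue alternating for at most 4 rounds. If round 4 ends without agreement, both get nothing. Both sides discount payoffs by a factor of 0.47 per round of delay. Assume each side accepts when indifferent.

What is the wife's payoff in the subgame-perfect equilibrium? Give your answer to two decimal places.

423.51

Work backward from the last round.
Round 4 (the wife proposes): rejection yields 0 for the husband; the wife offers 0 and keeps 1200.
Round 3 (the husband proposes): the wife can get 1200 next round, worth 0.47 × 1200 = 564 now, so the husband offers 564, keeping 636.
Round 2 (the wife proposes): the husband can get 636 next round, worth 0.47 × 636 = 298.92 now, so the wife offers 298.92, keeping 901.08.
Round 1 (the husband proposes): the wife can get 901.08 next round, worth 0.47 × 901.08 = 423.5076 now, so the husband offers 423.5076, keeping 776.4924.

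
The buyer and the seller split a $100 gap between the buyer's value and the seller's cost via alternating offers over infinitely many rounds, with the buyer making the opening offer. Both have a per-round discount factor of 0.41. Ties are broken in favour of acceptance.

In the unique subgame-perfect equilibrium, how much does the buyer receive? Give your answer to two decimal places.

In a stationary SPE each proposer offers the other exactly their discounted continuation value.
If the buyer keeps x when proposing and the seller keeps y when proposing, then x = 100 − 0.41y and y = 100 − 0.41x.
Solving: x = 100(1 − 0.41) / (1 − 0.41·0.41) = 59 / 0.8319 ≈ 70.9220.
The seller gets 100 − 70.9220 ≈ 29.0780.

70.92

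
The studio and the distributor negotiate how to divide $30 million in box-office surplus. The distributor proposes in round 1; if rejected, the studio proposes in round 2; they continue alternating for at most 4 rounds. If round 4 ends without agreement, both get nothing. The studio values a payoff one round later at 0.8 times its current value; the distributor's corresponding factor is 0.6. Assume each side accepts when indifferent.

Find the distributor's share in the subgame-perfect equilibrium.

8.88

Round 4 (the studio proposes): rejection yields 0 for the distributor; the studio offers 0 and keeps 30.
Round 3 (the distributor proposes): the studio can get 30 next round, worth 0.8 × 30 = 24 now. The distributor offers 24 and keeps 30 − 24 = 6.
Round 2 (the studio proposes): the distributor can get 6 next round, worth 0.6 × 6 = 3.6 now. The studio offers 3.6 and keeps 30 − 3.6 = 26.4.
Round 1 (the distributor proposes): the studio can get 26.4 next round, worth 0.8 × 26.4 = 21.12 now, so the distributor offers 21.12, keeping 8.88.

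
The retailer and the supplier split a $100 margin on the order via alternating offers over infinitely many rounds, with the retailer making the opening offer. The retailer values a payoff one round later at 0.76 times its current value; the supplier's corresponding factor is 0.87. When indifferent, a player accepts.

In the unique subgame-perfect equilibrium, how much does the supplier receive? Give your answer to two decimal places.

61.63

When the retailer proposes, the supplier accepts any offer worth at least 0.87 times what the supplier would get by proposing next round; and vice versa.
This gives x = 100 − 0.87y and y = 100 − 0.76x, where x and y are each side's share when it proposes.
Hence (1 − 0.87·0.76)x = 100(1 − 0.87), i.e. 0.3388·x = 13.
x ≈ 38.3707; the supplier's share is 100 − x ≈ 61.6293.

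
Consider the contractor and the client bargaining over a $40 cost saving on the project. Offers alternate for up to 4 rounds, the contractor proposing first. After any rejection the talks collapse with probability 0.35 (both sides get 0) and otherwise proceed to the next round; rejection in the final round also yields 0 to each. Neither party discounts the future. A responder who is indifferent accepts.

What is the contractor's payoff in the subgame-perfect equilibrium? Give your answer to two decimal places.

19.92

By backward induction:
Round 4 (the client proposes): the contractor will accept anything ≥ 0, so the client offers 0 and keeps 40.
Round 3 (the contractor proposes): rejecting gives the client an expected 0.65 × 40 = 26; the contractor offers that and keeps 14.
Round 2 (the client proposes): rejecting gives the contractor an expected 0.65 × 14 = 9.1; the client offers that and keeps 30.9.
Round 1 (the contractor proposes): rejecting gives the client an expected 0.65 × 30.9 = 20.085. The contractor offers 20.085 and keeps 40 − 20.085 = 19.915.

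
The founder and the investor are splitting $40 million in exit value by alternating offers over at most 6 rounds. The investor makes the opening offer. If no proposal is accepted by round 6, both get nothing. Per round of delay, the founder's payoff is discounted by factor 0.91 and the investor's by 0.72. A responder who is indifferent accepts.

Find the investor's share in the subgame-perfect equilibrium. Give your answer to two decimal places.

7.50

By backward induction:
Round 6 (the founder proposes): the investor will accept anything ≥ 0, so the founder offers 0 and keeps 40.
Round 5 (the investor proposes): the founder can get 40 next round, worth 0.91 × 40 = 36.4 now, so the investor offers 36.4, keeping 3.6.
Round 4 (the founder proposes): the investor can get 3.6 next round, worth 0.72 × 3.6 = 2.592 now. The founder offers 2.592 and keeps 40 − 2.592 = 37.408.
Round 3 (the investor proposes): the founder can get 37.408 next round, worth 0.91 × 37.408 = 34.04128 now; the investor offers that and keeps 5.95872.
Round 2 (the founder proposes): the investor can get 5.95872 next round, worth 0.72 × 5.95872 = 4.2902784 now; the founder offers that and keeps 35.7097216.
Round 1 (the investor proposes): the founder can get 35.7097216 next round, worth 0.91 × 35.7097216 = 32.495846656 now, so the investor offers 32.495846656, keeping 7.504153344.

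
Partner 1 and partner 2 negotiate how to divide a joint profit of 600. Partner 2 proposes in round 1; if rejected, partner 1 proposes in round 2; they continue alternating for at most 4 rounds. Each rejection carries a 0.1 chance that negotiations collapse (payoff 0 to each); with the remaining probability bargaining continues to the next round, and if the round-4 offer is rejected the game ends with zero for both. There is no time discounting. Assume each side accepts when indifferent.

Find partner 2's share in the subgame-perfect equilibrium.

108.6

Round 4 (partner 1 proposes): partner 2 will accept anything ≥ 0, so partner 1 offers 0 and keeps 600.
Round 3 (partner 2 proposes): rejecting gives partner 1 an expected 0.9 × 600 = 540. Partner 2 offers 540 and keeps 600 − 540 = 60.
Round 2 (partner 1 proposes): rejecting gives partner 2 an expected 0.9 × 60 = 54, so partner 1 offers 54, keeping 546.
Round 1 (partner 2 proposes): rejecting gives partner 1 an expected 0.9 × 546 = 491.4. Partner 2 offers 491.4 and keeps 600 − 491.4 = 108.6.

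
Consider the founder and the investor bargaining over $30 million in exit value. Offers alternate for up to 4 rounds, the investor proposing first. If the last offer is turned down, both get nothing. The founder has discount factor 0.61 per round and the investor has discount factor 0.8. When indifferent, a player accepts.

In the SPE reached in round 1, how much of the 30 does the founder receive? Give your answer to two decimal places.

Round 4 (the founder proposes): rejection yields 0 for the investor; the founder offers 0 and keeps 30.
Round 3 (the investor proposes): the founder can get 30 next round, worth 0.61 × 30 = 18.3 now. The investor offers 18.3 and keeps 30 − 18.3 = 11.7.
Round 2 (the founder proposes): the investor can get 11.7 next round, worth 0.8 × 11.7 = 9.36 now, so the founder offers 9.36, keeping 20.64.
Round 1 (the investor proposes): the founder can get 20.64 next round, worth 0.61 × 20.64 = 12.5904 now. The investor offers 12.5904 and keeps 30 − 12.5904 = 17.4096.

12.59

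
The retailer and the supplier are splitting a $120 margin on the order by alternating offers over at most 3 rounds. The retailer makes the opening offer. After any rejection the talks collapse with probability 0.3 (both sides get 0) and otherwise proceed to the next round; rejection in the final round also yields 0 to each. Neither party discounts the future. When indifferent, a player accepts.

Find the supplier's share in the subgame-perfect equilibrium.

Round 3 (the retailer proposes): the supplier will accept anything ≥ 0, so the retailer offers 0 and keeps 120.
Round 2 (the supplier proposes): rejecting gives the retailer an expected 0.7 × 120 = 84. The supplier offers 84 and keeps 120 − 84 = 36.
Round 1 (the retailer proposes): rejecting gives the supplier an expected 0.7 × 36 = 25.2, so the retailer offers 25.2, keeping 94.8.

25.2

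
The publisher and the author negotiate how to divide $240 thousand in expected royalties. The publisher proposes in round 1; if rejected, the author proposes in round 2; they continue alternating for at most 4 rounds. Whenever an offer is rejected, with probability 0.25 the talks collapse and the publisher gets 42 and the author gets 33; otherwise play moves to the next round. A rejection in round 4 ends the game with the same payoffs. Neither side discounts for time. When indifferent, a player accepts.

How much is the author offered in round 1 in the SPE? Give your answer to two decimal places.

Round 4 (the author proposes): the publisher gets 42 if talks fail, so the author offers 42 and keeps 198.
Round 3 (the publisher proposes): rejecting gives the author an expected 0.75 × 198 + 0.25 × 33 = 156.75; the publisher offers that and keeps 83.25.
Round 2 (the author proposes): rejecting gives the publisher an expected 0.75 × 83.25 + 0.25 × 42 = 72.9375. The author offers 72.9375 and keeps 240 − 72.9375 = 167.0625.
Round 1 (the publisher proposes): rejecting gives the author an expected 0.75 × 167.0625 + 0.25 × 33 = 133.546875, so the publisher offers 133.546875, keeping 106.453125.

133.55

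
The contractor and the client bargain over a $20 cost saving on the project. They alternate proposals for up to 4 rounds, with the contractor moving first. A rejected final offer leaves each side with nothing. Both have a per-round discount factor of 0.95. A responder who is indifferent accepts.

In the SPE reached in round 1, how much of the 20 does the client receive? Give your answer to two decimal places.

18.10

Round 4 (the client proposes): rejection yields 0 for the contractor; the client offers 0 and keeps 20.
Round 3 (the contractor proposes): the client can get 20 next round, worth 0.95 × 20 = 19 now; the contractor offers that and keeps 1.
Round 2 (the client proposes): the contractor can get 1 next round, worth 0.95 × 1 = 0.95 now; the client offers that and keeps 19.05.
Round 1 (the contractor proposes): the client can get 19.05 next round, worth 0.95 × 19.05 = 18.0975 now; the contractor offers that and keeps 1.9025.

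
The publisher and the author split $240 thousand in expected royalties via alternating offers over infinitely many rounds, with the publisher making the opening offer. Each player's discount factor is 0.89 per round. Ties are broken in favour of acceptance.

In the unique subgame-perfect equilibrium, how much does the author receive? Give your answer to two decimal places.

113.02

When the publisher proposes, the author accepts any offer worth at least 0.89 times what the author would get by proposing next round; and vice versa.
This gives x = 240 − 0.89y and y = 240 − 0.89x, where x and y are each side's share when it proposes.
Hence (1 − 0.89·0.89)x = 240(1 − 0.89), i.e. 0.2079·x = 26.4.
x ≈ 126.9841; the author's share is 240 − x ≈ 113.0159.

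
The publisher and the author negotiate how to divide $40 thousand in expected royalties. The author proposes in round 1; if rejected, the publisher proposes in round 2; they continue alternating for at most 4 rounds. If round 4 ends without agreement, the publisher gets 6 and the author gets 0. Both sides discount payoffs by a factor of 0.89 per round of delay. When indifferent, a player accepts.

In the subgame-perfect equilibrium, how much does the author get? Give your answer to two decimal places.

7.89

Work backward from the last round.
Round 4 (the publisher proposes): rejection yields 0 for the author; the publisher offers 0 and keeps 40.
Round 3 (the author proposes): the publisher can get 40 next round, worth 0.89 × 40 = 35.6 now. The author offers 35.6 and keeps 40 − 35.6 = 4.4.
Round 2 (the publisher proposes): the author can get 4.4 next round, worth 0.89 × 4.4 = 3.916 now. The publisher offers 3.916 and keeps 40 − 3.916 = 36.084.
Round 1 (the author proposes): the publisher can get 36.084 next round, worth 0.89 × 36.084 = 32.11476 now, so the author offers 32.11476, keeping 7.88524.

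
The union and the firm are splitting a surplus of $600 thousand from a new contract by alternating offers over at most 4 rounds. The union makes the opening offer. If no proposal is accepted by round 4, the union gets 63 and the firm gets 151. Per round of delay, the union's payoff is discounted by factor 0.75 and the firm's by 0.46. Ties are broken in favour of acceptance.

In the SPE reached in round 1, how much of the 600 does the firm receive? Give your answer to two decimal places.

154.22

Round 4 (the firm proposes): the union gets 63 if talks fail, so the firm offers 63 and keeps 537.
Round 3 (the union proposes): the firm can get 537 next round, worth 0.46 × 537 = 247.02 now; the union offers that and keeps 352.98.
Round 2 (the firm proposes): the union can get 352.98 next round, worth 0.75 × 352.98 = 264.735 now. The firm offers 264.735 and keeps 600 − 264.735 = 335.265.
Round 1 (the union proposes): the firm can get 335.265 next round, worth 0.46 × 335.265 = 154.2219 now. The union offers 154.2219 and keeps 600 − 154.2219 = 445.7781.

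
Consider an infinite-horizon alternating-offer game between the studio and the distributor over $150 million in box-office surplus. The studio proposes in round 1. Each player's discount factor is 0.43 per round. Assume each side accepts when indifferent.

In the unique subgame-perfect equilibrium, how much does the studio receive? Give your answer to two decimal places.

In a stationary SPE each proposer offers the other exactly their discounted continuation value.
If the studio keeps x when proposing and the distributor keeps y when proposing, then x = 150 − 0.43y and y = 150 − 0.43x.
Solving: x = 150(1 − 0.43) / (1 − 0.43·0.43) = 85.5 / 0.8151 ≈ 104.8951.
The distributor gets 150 − 104.8951 ≈ 45.1049.

104.90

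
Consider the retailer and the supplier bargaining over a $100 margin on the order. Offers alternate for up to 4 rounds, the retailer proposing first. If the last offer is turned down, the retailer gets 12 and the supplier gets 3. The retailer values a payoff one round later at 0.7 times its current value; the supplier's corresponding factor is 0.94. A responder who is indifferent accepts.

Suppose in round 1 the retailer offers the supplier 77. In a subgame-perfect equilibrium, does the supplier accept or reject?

Work out the supplier's continuation value if the offer is rejected.
Round 4 (the supplier proposes): the retailer gets 12 if talks fail, so the supplier offers 12 and keeps 88.
Round 3 (the retailer proposes): the supplier can get 88 next round, worth 0.94 × 88 = 82.72 now. The retailer offers 82.72 and keeps 100 − 82.72 = 17.28.
Round 2 (the supplier proposes): the retailer can get 17.28 next round, worth 0.7 × 17.28 = 12.096 now; the supplier offers that and keeps 87.904.
So by rejecting in round 1, the supplier gets 87.904 next round, worth 0.94 × 87.904 = 82.62976 now.
Offer 77 < 82.62976, so the supplier rejects.

Reject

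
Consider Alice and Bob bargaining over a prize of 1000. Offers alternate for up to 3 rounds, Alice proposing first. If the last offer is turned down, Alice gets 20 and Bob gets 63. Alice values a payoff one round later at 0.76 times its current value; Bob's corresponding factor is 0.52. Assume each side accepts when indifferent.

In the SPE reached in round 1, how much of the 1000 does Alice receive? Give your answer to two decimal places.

Solve by backward induction from round 3.
Round 3 (Alice proposes): Bob gets 63 if talks fail, so Alice offers 63 and keeps 937.
Round 2 (Bob proposes): Alice can get 937 next round, worth 0.76 × 937 = 712.12 now, so Bob offers 712.12, keeping 287.88.
Round 1 (Alice proposes): Bob can get 287.88 next round, worth 0.52 × 287.88 = 149.6976 now, so Alice offers 149.6976, keeping 850.3024.

850.30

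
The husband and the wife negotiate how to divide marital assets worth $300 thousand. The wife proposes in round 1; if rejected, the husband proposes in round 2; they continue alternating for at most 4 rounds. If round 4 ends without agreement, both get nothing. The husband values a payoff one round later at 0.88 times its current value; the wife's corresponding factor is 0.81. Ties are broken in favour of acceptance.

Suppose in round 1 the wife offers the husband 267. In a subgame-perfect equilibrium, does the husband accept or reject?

Accept

Work out the husband's continuation value if the offer is rejected.
Round 4 (the husband proposes): the wife will accept anything ≥ 0, so the husband offers 0 and keeps 300.
Round 3 (the wife proposes): the husband can get 300 next round, worth 0.88 × 300 = 264 now; the wife offers that and keeps 36.
Round 2 (the husband proposes): the wife can get 36 next round, worth 0.81 × 36 = 29.16 now, so the husband offers 29.16, keeping 270.84.
So by rejecting in round 1, the husband gets 270.84 next round, worth 0.88 × 270.84 = 238.3392 now.
Offer 267 ≥ 238.3392, so the husband accepts.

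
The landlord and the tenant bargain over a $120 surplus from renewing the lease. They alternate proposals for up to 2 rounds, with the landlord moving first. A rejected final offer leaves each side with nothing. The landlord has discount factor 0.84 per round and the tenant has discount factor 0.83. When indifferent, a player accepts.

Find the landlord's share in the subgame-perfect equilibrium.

20.4

Round 2 (the tenant proposes): the landlord will accept anything ≥ 0, so the tenant offers 0 and keeps 120.
Round 1 (the landlord proposes): the tenant can get 120 next round, worth 0.83 × 120 = 99.6 now, so the landlord offers 99.6, keeping 20.4.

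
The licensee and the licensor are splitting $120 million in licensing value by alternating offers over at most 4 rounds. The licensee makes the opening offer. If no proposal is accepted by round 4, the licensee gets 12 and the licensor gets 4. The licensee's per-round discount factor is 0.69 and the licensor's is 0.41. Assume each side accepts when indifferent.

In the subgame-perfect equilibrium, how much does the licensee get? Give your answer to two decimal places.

92.22

Work backward from the last round.
Round 4 (the licensor proposes): the licensee gets 12 if talks fail, so the licensor offers 12 and keeps 108.
Round 3 (the licensee proposes): the licensor can get 108 next round, worth 0.41 × 108 = 44.28 now. The licensee offers 44.28 and keeps 120 − 44.28 = 75.72.
Round 2 (the licensor proposes): the licensee can get 75.72 next round, worth 0.69 × 75.72 = 52.2468 now; the licensor offers that and keeps 67.7532.
Round 1 (the licensee proposes): the licensor can get 67.7532 next round, worth 0.41 × 67.7532 = 27.778812 now; the licensee offers that and keeps 92.221188.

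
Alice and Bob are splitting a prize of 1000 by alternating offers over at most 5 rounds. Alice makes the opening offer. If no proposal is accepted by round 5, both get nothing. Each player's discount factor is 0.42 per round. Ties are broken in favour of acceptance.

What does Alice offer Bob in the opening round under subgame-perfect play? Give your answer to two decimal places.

Round 5 (Alice proposes): Bob will accept anything ≥ 0, so Alice offers 0 and keeps 1000.
Round 4 (Bob proposes): Alice can get 1000 next round, worth 0.42 × 1000 = 420 now; Bob offers that and keeps 580.
Round 3 (Alice proposes): Bob can get 580 next round, worth 0.42 × 580 = 243.6 now; Alice offers that and keeps 756.4.
Round 2 (Bob proposes): Alice can get 756.4 next round, worth 0.42 × 756.4 = 317.688 now, so Bob offers 317.688, keeping 682.312.
Round 1 (Alice proposes): Bob can get 682.312 next round, worth 0.42 × 682.312 = 286.57104 now, so Alice offers 286.57104, keeping 713.42896.

286.57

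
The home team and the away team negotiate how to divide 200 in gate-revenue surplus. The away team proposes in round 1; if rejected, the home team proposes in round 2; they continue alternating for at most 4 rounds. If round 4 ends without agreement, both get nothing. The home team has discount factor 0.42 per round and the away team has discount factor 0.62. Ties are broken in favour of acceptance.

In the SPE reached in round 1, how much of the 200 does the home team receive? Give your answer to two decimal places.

By backward induction:
Round 4 (the home team proposes): the away team will accept anything ≥ 0, so the home team offers 0 and keeps 200.
Round 3 (the away team proposes): the home team can get 200 next round, worth 0.42 × 200 = 84 now; the away team offers that and keeps 116.
Round 2 (the home team proposes): the away team can get 116 next round, worth 0.62 × 116 = 71.92 now, so the home team offers 71.92, keeping 128.08.
Round 1 (the away team proposes): the home team can get 128.08 next round, worth 0.42 × 128.08 = 53.7936 now, so the away team offers 53.7936, keeping 146.2064.

53.79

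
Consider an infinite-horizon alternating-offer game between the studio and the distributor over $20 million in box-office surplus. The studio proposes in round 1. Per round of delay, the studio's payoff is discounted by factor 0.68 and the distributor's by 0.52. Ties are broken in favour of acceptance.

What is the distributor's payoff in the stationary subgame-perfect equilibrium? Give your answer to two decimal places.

5.15

In a stationary SPE each proposer offers the other exactly their discounted continuation value.
If the studio keeps x when proposing and the distributor keeps y when proposing, then x = 20 − 0.52y and y = 20 − 0.68x.
Solving: x = 20(1 − 0.52) / (1 − 0.68·0.52) = 9.6 / 0.6464 ≈ 14.8515.
The distributor gets 20 − 14.8515 ≈ 5.1485.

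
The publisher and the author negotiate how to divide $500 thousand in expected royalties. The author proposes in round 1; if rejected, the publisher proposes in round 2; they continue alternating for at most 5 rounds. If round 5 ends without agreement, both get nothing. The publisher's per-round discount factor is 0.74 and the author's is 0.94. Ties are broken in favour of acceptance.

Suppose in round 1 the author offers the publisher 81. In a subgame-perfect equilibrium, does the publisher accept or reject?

Accept

Round 5 (the author proposes): the publisher will accept anything ≥ 0, so the author offers 0 and keeps 500.
Round 4 (the publisher proposes): the author can get 500 next round, worth 0.94 × 500 = 470 now. The publisher offers 470 and keeps 500 − 470 = 30.
Round 3 (the author proposes): the publisher can get 30 next round, worth 0.74 × 30 = 22.2 now; the author offers that and keeps 477.8.
Round 2 (the publisher proposes): the author can get 477.8 next round, worth 0.94 × 477.8 = 449.132 now. The publisher offers 449.132 and keeps 500 − 449.132 = 50.868.
So by rejecting in round 1, the publisher gets 50.868 next round, worth 0.74 × 50.868 = 37.64232 now.
Offer 81 ≥ 37.64232, so the publisher accepts.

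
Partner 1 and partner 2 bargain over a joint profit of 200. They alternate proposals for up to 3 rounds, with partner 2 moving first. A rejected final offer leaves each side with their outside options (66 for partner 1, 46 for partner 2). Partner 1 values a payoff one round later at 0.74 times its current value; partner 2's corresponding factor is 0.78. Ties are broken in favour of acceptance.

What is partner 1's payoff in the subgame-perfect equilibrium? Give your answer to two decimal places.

Round 3 (partner 2 proposes): partner 1 gets 66 if talks fail, so partner 2 offers 66 and keeps 134.
Round 2 (partner 1 proposes): partner 2 can get 134 next round, worth 0.78 × 134 = 104.52 now, so partner 1 offers 104.52, keeping 95.48.
Round 1 (partner 2 proposes): partner 1 can get 95.48 next round, worth 0.74 × 95.48 = 70.6552 now. Partner 2 offers 70.6552 and keeps 200 − 70.6552 = 129.3448.

70.66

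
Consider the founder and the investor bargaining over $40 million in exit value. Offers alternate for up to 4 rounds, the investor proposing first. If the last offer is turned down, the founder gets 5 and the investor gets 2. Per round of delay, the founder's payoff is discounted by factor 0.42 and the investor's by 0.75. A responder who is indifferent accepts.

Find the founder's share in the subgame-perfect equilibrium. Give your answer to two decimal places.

Round 4 (the founder proposes): the investor gets 2 if talks fail, so the founder offers 2 and keeps 38.
Round 3 (the investor proposes): the founder can get 38 next round, worth 0.42 × 38 = 15.96 now. The investor offers 15.96 and keeps 40 − 15.96 = 24.04.
Round 2 (the founder proposes): the investor can get 24.04 next round, worth 0.75 × 24.04 = 18.03 now. The founder offers 18.03 and keeps 40 − 18.03 = 21.97.
Round 1 (the investor proposes): the founder can get 21.97 next round, worth 0.42 × 21.97 = 9.2274 now; the investor offers that and keeps 30.7726.

9.23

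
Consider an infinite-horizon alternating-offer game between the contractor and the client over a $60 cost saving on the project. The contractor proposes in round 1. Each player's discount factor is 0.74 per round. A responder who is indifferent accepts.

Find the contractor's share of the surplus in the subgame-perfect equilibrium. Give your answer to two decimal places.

Let x be the contractor's share when the contractor proposes and y be the client's share when the client proposes.
The client accepts iff offered ≥ 0.74·y, so x = 60 − 0.74y. Symmetrically y = 60 − 0.74x.
Substituting: x = 60 − 0.74(60 − 0.74x), giving x(1 − 0.74·0.74) = 60(1 − 0.74).
So x = 60 × 0.26 / 0.4524 ≈ 34.4828, and the client receives 60 − x ≈ 25.5172.

34.48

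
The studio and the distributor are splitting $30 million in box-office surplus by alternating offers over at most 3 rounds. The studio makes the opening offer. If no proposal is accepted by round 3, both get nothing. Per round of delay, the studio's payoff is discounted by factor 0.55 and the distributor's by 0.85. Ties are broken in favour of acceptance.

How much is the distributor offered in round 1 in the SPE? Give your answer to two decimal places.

11.48

Round 3 (the studio proposes): the distributor will accept anything ≥ 0, so the studio offers 0 and keeps 30.
Round 2 (the distributor proposes): the studio can get 30 next round, worth 0.55 × 30 = 16.5 now. The distributor offers 16.5 and keeps 30 − 16.5 = 13.5.
Round 1 (the studio proposes): the distributor can get 13.5 next round, worth 0.85 × 13.5 = 11.475 now. The studio offers 11.475 and keeps 30 − 11.475 = 18.525.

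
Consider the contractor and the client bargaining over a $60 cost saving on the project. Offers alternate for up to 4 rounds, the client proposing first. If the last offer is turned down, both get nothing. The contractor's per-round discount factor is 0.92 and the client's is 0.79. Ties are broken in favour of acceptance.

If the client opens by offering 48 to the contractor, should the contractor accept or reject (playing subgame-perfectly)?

Reject

Round 4 (the contractor proposes): rejection yields 0 for the client; the contractor offers 0 and keeps 60.
Round 3 (the client proposes): the contractor can get 60 next round, worth 0.92 × 60 = 55.2 now. The client offers 55.2 and keeps 60 − 55.2 = 4.8.
Round 2 (the contractor proposes): the client can get 4.8 next round, worth 0.79 × 4.8 = 3.792 now, so the contractor offers 3.792, keeping 56.208.
So by rejecting in round 1, the contractor gets 56.208 next round, worth 0.92 × 56.208 = 51.71136 now.
Offer 48 < 51.71136, so the contractor rejects.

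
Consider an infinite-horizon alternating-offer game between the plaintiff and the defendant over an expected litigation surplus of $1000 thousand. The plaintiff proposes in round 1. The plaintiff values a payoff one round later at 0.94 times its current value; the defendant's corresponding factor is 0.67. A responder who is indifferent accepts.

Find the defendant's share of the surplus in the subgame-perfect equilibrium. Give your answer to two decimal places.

In a stationary SPE each proposer offers the other exactly their discounted continuation value.
If the plaintiff keeps x when proposing and the defendant keeps y when proposing, then x = 1000 − 0.67y and y = 1000 − 0.94x.
Solving: x = 1000(1 − 0.67) / (1 − 0.94·0.67) = 330 / 0.3702 ≈ 891.4100.
The defendant gets 1000 − 891.4100 ≈ 108.5900.

108.59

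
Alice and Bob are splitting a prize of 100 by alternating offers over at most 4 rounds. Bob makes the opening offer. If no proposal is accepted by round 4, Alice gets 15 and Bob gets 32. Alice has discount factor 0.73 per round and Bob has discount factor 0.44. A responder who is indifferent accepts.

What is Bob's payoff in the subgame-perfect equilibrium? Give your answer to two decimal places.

Round 4 (Alice proposes): Bob gets 32 if talks fail, so Alice offers 32 and keeps 68.
Round 3 (Bob proposes): Alice can get 68 next round, worth 0.73 × 68 = 49.64 now. Bob offers 49.64 and keeps 100 − 49.64 = 50.36.
Round 2 (Alice proposes): Bob can get 50.36 next round, worth 0.44 × 50.36 = 22.1584 now. Alice offers 22.1584 and keeps 100 − 22.1584 = 77.8416.
Round 1 (Bob proposes): Alice can get 77.8416 next round, worth 0.73 × 77.8416 = 56.824368 now. Bob offers 56.824368 and keeps 100 − 56.824368 = 43.175632.

43.18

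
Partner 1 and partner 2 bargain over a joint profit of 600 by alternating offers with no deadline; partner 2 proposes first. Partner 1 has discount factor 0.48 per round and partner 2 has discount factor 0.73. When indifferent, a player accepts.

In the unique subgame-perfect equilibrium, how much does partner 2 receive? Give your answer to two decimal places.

In a stationary SPE each proposer offers the other exactly their discounted continuation value.
If partner 2 keeps x when proposing and partner 1 keeps y when proposing, then x = 600 − 0.48y and y = 600 − 0.73x.
Solving: x = 600(1 − 0.48) / (1 − 0.73·0.48) = 312 / 0.6496 ≈ 480.2956.
Partner 1 gets 600 − 480.2956 ≈ 119.7044.

480.30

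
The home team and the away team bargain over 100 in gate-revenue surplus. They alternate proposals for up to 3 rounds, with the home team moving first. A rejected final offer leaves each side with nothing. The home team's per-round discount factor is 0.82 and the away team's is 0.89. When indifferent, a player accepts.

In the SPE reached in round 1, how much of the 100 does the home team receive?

Round 3 (the home team proposes): rejection yields 0 for the away team; the home team offers 0 and keeps 100.
Round 2 (the away team proposes): the home team can get 100 next round, worth 0.82 × 100 = 82 now. The away team offers 82 and keeps 100 − 82 = 18.
Round 1 (the home team proposes): the away team can get 18 next round, worth 0.89 × 18 = 16.02 now. The home team offers 16.02 and keeps 100 − 16.02 = 83.98.

83.98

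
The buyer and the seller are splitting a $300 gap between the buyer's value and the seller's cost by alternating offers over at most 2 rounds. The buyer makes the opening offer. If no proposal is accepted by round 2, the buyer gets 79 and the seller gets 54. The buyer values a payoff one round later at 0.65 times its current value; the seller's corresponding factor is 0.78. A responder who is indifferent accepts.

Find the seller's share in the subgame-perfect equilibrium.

172.38

Work backward from the last round.
Round 2 (the seller proposes): the buyer gets 79 if talks fail, so the seller offers 79 and keeps 221.
Round 1 (the buyer proposes): the seller can get 221 next round, worth 0.78 × 221 = 172.38 now, so the buyer offers 172.38, keeping 127.62.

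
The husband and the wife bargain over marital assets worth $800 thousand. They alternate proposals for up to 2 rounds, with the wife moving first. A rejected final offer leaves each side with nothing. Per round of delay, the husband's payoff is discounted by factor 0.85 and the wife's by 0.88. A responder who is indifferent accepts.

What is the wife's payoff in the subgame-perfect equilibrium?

120

Round 2 (the husband proposes): the wife will accept anything ≥ 0, so the husband offers 0 and keeps 800.
Round 1 (the wife proposes): the husband can get 800 next round, worth 0.85 × 800 = 680 now, so the wife offers 680, keeping 120.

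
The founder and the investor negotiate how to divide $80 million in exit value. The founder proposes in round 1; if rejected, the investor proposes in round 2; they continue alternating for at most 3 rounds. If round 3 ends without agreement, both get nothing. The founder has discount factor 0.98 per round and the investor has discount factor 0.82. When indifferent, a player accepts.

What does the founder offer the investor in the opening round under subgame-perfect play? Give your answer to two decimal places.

Round 3 (the founder proposes): the investor will accept anything ≥ 0, so the founder offers 0 and keeps 80.
Round 2 (the investor proposes): the founder can get 80 next round, worth 0.98 × 80 = 78.4 now. The investor offers 78.4 and keeps 80 − 78.4 = 1.6.
Round 1 (the founder proposes): the investor can get 1.6 next round, worth 0.82 × 1.6 = 1.312 now. The founder offers 1.312 and keeps 80 − 1.312 = 78.688.

1.31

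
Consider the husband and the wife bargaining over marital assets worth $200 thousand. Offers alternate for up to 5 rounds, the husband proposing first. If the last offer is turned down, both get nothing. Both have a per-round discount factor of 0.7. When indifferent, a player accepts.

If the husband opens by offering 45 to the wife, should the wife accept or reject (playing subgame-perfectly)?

Reject

Round 5 (the husband proposes): rejection yields 0 for the wife; the husband offers 0 and keeps 200.
Round 4 (the wife proposes): the husband can get 200 next round, worth 0.7 × 200 = 140 now; the wife offers that and keeps 60.
Round 3 (the husband proposes): the wife can get 60 next round, worth 0.7 × 60 = 42 now, so the husband offers 42, keeping 158.
Round 2 (the wife proposes): the husband can get 158 next round, worth 0.7 × 158 = 110.6 now. The wife offers 110.6 and keeps 200 − 110.6 = 89.4.
So by rejecting in round 1, the wife gets 89.4 next round, worth 0.7 × 89.4 = 62.58 now.
Offer 45 < 62.58, so the wife rejects.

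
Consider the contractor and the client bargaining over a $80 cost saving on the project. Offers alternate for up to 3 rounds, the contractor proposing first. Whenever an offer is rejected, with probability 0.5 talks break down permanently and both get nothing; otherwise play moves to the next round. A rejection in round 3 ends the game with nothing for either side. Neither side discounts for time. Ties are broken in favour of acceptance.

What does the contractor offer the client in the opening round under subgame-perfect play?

By backward induction:
Round 3 (the contractor proposes): rejection yields 0 for the client; the contractor offers 0 and keeps 80.
Round 2 (the client proposes): rejecting gives the contractor an expected 0.5 × 80 = 40, so the client offers 40, keeping 40.
Round 1 (the contractor proposes): rejecting gives the client an expected 0.5 × 40 = 20. The contractor offers 20 and keeps 80 − 20 = 60.

20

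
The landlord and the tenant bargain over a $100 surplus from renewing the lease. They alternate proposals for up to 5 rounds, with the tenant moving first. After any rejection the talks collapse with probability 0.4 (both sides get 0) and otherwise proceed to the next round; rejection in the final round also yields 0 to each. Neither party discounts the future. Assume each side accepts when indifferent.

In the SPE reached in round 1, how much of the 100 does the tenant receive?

By backward induction:
Round 5 (the tenant proposes): the landlord will accept anything ≥ 0, so the tenant offers 0 and keeps 100.
Round 4 (the landlord proposes): rejecting gives the tenant an expected 0.6 × 100 = 60; the landlord offers that and keeps 40.
Round 3 (the tenant proposes): rejecting gives the landlord an expected 0.6 × 40 = 24. The tenant offers 24 and keeps 100 − 24 = 76.
Round 2 (the landlord proposes): rejecting gives the tenant an expected 0.6 × 76 = 45.6, so the landlord offers 45.6, keeping 54.4.
Round 1 (the tenant proposes): rejecting gives the landlord an expected 0.6 × 54.4 = 32.64, so the tenant offers 32.64, keeping 67.36.

67.36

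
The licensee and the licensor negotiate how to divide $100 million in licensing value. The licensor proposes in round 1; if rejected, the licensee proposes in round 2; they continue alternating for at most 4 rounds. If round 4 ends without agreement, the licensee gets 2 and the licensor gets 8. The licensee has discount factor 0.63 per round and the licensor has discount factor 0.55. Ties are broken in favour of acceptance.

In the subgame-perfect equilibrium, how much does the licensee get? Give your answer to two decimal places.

Round 4 (the licensee proposes): the licensor gets 8 if talks fail, so the licensee offers 8 and keeps 92.
Round 3 (the licensor proposes): the licensee can get 92 next round, worth 0.63 × 92 = 57.96 now, so the licensor offers 57.96, keeping 42.04.
Round 2 (the licensee proposes): the licensor can get 42.04 next round, worth 0.55 × 42.04 = 23.122 now, so the licensee offers 23.122, keeping 76.878.
Round 1 (the licensor proposes): the licensee can get 76.878 next round, worth 0.63 × 76.878 = 48.43314 now. The licensor offers 48.43314 and keeps 100 − 48.43314 = 51.56686.

48.43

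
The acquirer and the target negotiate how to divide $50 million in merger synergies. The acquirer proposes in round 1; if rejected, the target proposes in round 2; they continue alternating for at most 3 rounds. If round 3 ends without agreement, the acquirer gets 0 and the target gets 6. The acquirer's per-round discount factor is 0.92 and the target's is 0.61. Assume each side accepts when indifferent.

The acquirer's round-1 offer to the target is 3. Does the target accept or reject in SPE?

Round 3 (the acquirer proposes): the target gets 6 if talks fail, so the acquirer offers 6 and keeps 44.
Round 2 (the target proposes): the acquirer can get 44 next round, worth 0.92 × 44 = 40.48 now. The target offers 40.48 and keeps 50 − 40.48 = 9.52.
So by rejecting in round 1, the target gets 9.52 next round, worth 0.61 × 9.52 = 5.8072 now.
Offer 3 < 5.8072, so the target rejects.

Reject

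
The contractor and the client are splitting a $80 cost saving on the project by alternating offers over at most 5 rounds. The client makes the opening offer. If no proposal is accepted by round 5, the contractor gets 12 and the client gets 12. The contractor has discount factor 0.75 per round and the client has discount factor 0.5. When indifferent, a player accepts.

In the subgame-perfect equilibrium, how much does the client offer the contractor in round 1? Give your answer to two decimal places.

Round 5 (the client proposes): the contractor gets 12 if talks fail, so the client offers 12 and keeps 68.
Round 4 (the contractor proposes): the client can get 68 next round, worth 0.5 × 68 = 34 now, so the contractor offers 34, keeping 46.
Round 3 (the client proposes): the contractor can get 46 next round, worth 0.75 × 46 = 34.5 now, so the client offers 34.5, keeping 45.5.
Round 2 (the contractor proposes): the client can get 45.5 next round, worth 0.5 × 45.5 = 22.75 now. The contractor offers 22.75 and keeps 80 − 22.75 = 57.25.
Round 1 (the client proposes): the contractor can get 57.25 next round, worth 0.75 × 57.25 = 42.9375 now, so the client offers 42.9375, keeping 37.0625.

42.94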